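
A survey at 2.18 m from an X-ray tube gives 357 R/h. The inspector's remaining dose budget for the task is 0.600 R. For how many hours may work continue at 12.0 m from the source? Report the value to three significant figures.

Applying the 1/r² law, rate at 12.0 m:
(2.18/12.0)² = 0.03300, so 357 × 0.03300 = 11.78 R/h.
Stay time = 0.600 R ÷ 11.78 R/h = 0.05093 h.

0.0509 h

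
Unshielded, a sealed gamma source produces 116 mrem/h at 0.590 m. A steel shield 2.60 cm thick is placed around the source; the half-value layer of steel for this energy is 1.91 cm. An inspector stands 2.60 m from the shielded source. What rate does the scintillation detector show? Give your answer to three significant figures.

Distance alone: 116 × (0.590/2.60)² = 116 × 0.05149 = 5.973 mrem/h.
Shield: 2.60/1.91 = 1.361 half-value layers → attenuation 2^(−1.361) = 0.3893.
Combined: 5.973 × 0.3893 = 2.325 mrem/h.

2.33 mrem/h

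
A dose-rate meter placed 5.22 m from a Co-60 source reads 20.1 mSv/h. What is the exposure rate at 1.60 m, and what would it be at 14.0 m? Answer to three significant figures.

214 mSv/h; 2.79 mSv/h

Applying the 1/r² law,
At 1.60 m: (5.22/1.60)² = 10.64, so 20.1 × 10.64 = 213.9 mSv/h
At 14.0 m: 213.9 × (1.60/14.0)² = 213.9 × 0.01306 = 2.794 mSv/h.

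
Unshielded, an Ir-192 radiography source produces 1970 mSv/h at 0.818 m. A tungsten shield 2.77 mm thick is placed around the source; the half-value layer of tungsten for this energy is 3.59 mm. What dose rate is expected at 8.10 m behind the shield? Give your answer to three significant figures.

Distance alone: (0.818/8.10)² = 0.01020, so 1970 × 0.01020 = 20.09 mSv/h.
Shield: 2.77/3.59 = 0.7716 half-value layers → attenuation 2^(−0.7716) = 0.5858.
Combined: 20.09 × 0.5858 = 11.77 mSv/h.

11.8 mSv/h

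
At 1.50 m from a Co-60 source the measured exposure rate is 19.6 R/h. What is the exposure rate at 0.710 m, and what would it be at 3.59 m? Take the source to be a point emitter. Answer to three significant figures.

By the inverse-square law,
At 0.710 m: (1.50/0.710)² = 4.463, so 19.6 × 4.463 = 87.47 R/h
At 3.59 m: (0.710/3.59)² = 0.03911, so 87.47 × 0.03911 = 3.421 R/h.

87.5 R/h; 3.42 R/h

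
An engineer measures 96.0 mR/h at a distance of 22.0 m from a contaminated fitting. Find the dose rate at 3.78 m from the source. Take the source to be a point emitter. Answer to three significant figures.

3250 mR/h

Since intensity falls as 1/r², the rate at 3.78 m is
(22.0/3.78)² = 33.87, so 96.0 × 33.87 = 3252 mR/h.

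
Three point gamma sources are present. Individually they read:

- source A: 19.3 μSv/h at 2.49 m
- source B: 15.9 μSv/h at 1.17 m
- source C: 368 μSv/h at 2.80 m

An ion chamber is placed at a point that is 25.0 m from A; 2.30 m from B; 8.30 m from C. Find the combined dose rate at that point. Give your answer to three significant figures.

46.2 μSv/h

By superposition, sum each source's inverse-square contribution:
A: 19.3 × (2.49/25.0)² = 0.1915 μSv/h
B: 15.9 × (1.17/2.30)² = 4.114 μSv/h
C: 368 × (2.80/8.30)² = 41.88 μSv/h
Total = 0.1915 + 4.114 + 41.88 = 46.19 μSv/h.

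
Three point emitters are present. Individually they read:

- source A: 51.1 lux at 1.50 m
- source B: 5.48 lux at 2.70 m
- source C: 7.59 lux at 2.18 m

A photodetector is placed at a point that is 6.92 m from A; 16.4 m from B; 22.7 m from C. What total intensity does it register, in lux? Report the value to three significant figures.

By superposition, sum each source's inverse-square contribution:
A: 51.1 × (1.50/6.92)² = 2.401 lux
B: 5.48 × (2.70/16.4)² = 0.1485 lux
C: 7.59 × (2.18/22.7)² = 0.07000 lux
Total = 2.401 + 0.1485 + 0.07000 = 2.619 lux.

2.62 lux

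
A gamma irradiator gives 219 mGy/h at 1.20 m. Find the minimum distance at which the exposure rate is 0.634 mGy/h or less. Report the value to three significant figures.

22.3 m

Since intensity falls as 1/r², d₂ = d₁·√(I₁/I₂).
I₁/I₂ = 219/0.634 = 345.4, so d₂ = 1.20 × √345.4 = 22.30 m.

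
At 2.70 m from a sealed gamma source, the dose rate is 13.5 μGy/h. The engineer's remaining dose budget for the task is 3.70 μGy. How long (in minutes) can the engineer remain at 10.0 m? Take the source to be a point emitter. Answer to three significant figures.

226 min

Applying the 1/r² law, rate at 10.0 m:
(2.70/10.0)² = 0.07290, so 13.5 × 0.07290 = 0.9842 μGy/h.
Stay time = 3.70 μGy ÷ 0.9842 μGy/h = 3.759 h = 225.5 min.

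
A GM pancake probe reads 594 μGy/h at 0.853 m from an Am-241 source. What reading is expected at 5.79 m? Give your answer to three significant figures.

Applying the 1/r² law, the rate at 5.79 m is
(0.853/5.79)² = 0.02170, so 594 × 0.02170 = 12.89 μGy/h.

12.9 μGy/h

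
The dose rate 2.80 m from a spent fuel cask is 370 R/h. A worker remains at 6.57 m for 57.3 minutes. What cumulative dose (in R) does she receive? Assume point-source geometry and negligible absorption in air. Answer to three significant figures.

Applying the 1/r² law, rate at 6.57 m:
370 × (2.80/6.57)² = 370 × 0.1816 = 67.19 R/h.
Dose = rate × time = 67.19 R/h × 0.9550 h = 64.17 R.

64.2 R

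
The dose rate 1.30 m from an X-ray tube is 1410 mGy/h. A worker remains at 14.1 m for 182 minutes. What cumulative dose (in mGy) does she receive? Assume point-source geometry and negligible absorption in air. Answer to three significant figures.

36.4 mGy

Applying the 1/r² law, rate at 14.1 m:
(1.30/14.1)² = 0.008501, so 1410 × 0.008501 = 11.99 mGy/h.
Dose = rate × time = 11.99 mGy/h × 3.033 h = 36.37 mGy.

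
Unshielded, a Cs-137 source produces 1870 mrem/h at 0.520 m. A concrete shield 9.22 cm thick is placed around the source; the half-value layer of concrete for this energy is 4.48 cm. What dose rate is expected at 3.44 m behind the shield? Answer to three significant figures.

10.3 mrem/h

Distance alone: 1870 × (0.520/3.44)² = 1870 × 0.02285 = 42.73 mrem/h.
Shield: 9.22/4.48 = 2.058 half-value layers → attenuation 2^(−2.058) = 0.2401.
Combined: 42.73 × 0.2401 = 10.26 mrem/h.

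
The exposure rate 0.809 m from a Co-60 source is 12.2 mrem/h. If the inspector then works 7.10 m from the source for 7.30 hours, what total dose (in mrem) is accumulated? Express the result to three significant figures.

1.16 mrem

Using I₁d₁² = I₂d₂², rate at 7.10 m:
12.2 × (0.809/7.10)² = 12.2 × 0.01298 = 0.1584 mrem/h.
Dose = rate × time = 0.1584 mrem/h × 7.300 h = 1.156 mrem.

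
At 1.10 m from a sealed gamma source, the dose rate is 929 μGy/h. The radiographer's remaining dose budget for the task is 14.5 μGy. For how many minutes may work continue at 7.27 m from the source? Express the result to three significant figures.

40.9 min

Applying the 1/r² law, rate at 7.27 m:
(1.10/7.27)² = 0.02289, so 929 × 0.02289 = 21.26 μGy/h.
Stay time = 14.5 μGy ÷ 21.26 μGy/h = 0.6820 h = 40.92 min.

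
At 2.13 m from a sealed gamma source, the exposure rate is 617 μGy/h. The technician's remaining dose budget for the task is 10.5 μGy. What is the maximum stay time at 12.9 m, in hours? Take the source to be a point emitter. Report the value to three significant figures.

0.624 h

Applying the 1/r² law, rate at 12.9 m:
(2.13/12.9)² = 0.02726, so 617 × 0.02726 = 16.82 μGy/h.
Stay time = 10.5 μGy ÷ 16.82 μGy/h = 0.6243 h.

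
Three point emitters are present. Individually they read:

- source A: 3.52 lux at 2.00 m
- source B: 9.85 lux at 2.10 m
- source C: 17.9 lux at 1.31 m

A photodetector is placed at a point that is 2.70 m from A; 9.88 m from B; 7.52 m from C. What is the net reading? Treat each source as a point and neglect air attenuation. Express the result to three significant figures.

By superposition, sum each source's inverse-square contribution:
A: 3.52 × (2.00/2.70)² = 1.931 lux
B: 9.85 × (2.10/9.88)² = 0.4450 lux
C: 17.9 × (1.31/7.52)² = 0.5432 lux
Total = 1.931 + 0.4450 + 0.5432 = 2.919 lux.

2.92 lux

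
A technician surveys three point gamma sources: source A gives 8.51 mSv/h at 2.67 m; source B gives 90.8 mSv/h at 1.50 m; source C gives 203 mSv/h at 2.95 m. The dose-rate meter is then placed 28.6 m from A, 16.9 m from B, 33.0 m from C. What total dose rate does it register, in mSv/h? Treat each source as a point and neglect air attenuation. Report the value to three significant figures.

2.41 mSv/h

Each source contributes Iᵢ·(dᵢ/rᵢ)²; contributions add.
A: 8.51 × (2.67/28.6)² = 0.07417 mSv/h
B: 90.8 × (1.50/16.9)² = 0.7153 mSv/h
C: 203 × (2.95/33.0)² = 1.622 mSv/h
Total = 0.07417 + 0.7153 + 1.622 = 2.411 mSv/h.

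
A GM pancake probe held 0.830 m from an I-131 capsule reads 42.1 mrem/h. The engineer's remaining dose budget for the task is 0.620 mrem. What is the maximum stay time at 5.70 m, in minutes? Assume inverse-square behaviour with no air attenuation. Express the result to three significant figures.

Using I₁d₁² = I₂d₂², rate at 5.70 m:
(0.830/5.70)² = 0.02120, so 42.1 × 0.02120 = 0.8925 mrem/h.
Stay time = 0.620 mrem ÷ 0.8925 mrem/h = 0.6947 h = 41.68 min.

41.7 min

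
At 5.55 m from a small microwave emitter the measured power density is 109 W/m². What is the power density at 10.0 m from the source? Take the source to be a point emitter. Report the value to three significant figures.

33.6 W/m²

By the inverse-square law, scaling from 5.55 m to 10.0 m:
(5.55/10.0)² = 0.3080, so 109 × 0.3080 = 33.57 W/m².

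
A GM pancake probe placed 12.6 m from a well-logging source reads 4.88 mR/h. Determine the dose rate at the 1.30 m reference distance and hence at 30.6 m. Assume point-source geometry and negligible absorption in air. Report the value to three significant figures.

Since intensity falls as 1/r²,
At 1.30 m: (12.6/1.30)² = 93.94, so 4.88 × 93.94 = 458.4 mR/h
At 30.6 m: 458.4 × (1.30/30.6)² = 458.4 × 0.001805 = 0.8274 mR/h.

458 mR/h; 0.827 mR/h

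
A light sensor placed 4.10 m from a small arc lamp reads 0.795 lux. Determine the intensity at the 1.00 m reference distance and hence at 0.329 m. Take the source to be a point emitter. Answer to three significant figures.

By the inverse-square law,
At 1.00 m: (4.10/1.00)² = 16.81, so 0.795 × 16.81 = 13.36 lux
At 0.329 m: 13.36 × (1.00/0.329)² = 13.36 × 9.239 = 123.4 lux.

13.4 lux; 123 lux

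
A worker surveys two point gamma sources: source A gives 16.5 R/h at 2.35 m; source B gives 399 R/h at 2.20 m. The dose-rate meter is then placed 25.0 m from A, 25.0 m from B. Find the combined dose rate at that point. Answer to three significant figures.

By superposition, sum each source's inverse-square contribution:
A: 16.5 × (2.35/25.0)² = 0.1458 R/h
B: 399 × (2.20/25.0)² = 3.090 R/h
Total = 0.1458 + 3.090 = 3.236 R/h.

3.24 R/h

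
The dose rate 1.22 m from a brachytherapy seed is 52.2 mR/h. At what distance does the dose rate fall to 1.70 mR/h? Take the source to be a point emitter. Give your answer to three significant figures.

6.76 m

By the inverse-square law, d₂ = d₁·√(I₁/I₂).
I₁/I₂ = 52.2/1.70 = 30.71, so d₂ = 1.22 × √30.71 = 6.761 m.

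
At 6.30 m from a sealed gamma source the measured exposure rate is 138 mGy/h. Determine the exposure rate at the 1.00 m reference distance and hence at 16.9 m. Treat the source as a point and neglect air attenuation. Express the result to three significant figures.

Intensity scales as (d₁/d₂)², so
At 1.00 m: 138 × (6.30/1.00)² = 138 × 39.69 = 5477 mGy/h
At 16.9 m: 5477 × (1.00/16.9)² = 5477 × 0.003501 = 19.17 mGy/h.

5480 mGy/h; 19.2 mGy/h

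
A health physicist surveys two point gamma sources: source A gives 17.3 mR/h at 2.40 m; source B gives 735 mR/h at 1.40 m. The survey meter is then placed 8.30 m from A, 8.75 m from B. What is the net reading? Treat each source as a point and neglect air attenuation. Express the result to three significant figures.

20.3 mR/h

By superposition, sum each source's inverse-square contribution:
A: 17.3 × (2.40/8.30)² = 1.446 mR/h
B: 735 × (1.40/8.75)² = 18.82 mR/h
Total = 1.446 + 18.82 = 20.27 mR/h.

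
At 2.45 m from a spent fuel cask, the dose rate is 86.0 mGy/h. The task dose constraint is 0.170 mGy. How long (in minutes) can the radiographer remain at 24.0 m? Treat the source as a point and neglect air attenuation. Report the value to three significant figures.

Since intensity falls as 1/r², rate at 24.0 m:
(2.45/24.0)² = 0.01042, so 86.0 × 0.01042 = 0.8961 mGy/h.
Stay time = 0.170 mGy ÷ 0.8961 mGy/h = 0.1897 h = 11.38 min.

11.4 min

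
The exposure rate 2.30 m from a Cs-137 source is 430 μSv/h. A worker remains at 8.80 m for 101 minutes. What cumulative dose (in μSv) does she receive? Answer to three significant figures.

Applying the 1/r² law, rate at 8.80 m:
430 × (2.30/8.80)² = 430 × 0.06831 = 29.37 μSv/h.
Dose = rate × time = 29.37 μSv/h × 1.683 h = 49.43 μSv.

49.4 μSv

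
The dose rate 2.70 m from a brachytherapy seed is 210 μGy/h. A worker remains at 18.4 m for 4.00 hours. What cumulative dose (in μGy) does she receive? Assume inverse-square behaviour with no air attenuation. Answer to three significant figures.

Applying the 1/r² law, rate at 18.4 m:
210 × (2.70/18.4)² = 210 × 0.02153 = 4.521 μGy/h.
Dose = rate × time = 4.521 μGy/h × 4.000 h = 18.08 μGy.

18.1 μGy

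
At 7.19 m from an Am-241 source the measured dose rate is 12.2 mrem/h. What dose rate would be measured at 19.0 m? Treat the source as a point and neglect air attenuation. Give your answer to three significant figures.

1.75 mrem/h

Intensity scales as (d₁/d₂)², so scaling from 7.19 m to 19.0 m:
12.2 × (7.19/19.0)² = 12.2 × 0.1432 = 1.747 mrem/h.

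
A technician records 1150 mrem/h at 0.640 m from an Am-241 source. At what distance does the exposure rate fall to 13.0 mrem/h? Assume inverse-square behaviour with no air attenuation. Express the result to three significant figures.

6.02 m

Intensity scales as (d₁/d₂)², so d₂ = d₁·√(I₁/I₂).
I₁/I₂ = 1150/13.0 = 88.46, so d₂ = 0.640 × √88.46 = 6.019 m.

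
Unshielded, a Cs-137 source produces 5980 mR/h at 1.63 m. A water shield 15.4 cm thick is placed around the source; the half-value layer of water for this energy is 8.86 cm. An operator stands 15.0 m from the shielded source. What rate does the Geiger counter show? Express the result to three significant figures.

21.2 mR/h

Distance alone: (1.63/15.0)² = 0.01181, so 5980 × 0.01181 = 70.62 mR/h.
Shield: 15.4/8.86 = 1.738 half-value layers → attenuation 2^(−1.738) = 0.2998.
Combined: 70.62 × 0.2998 = 21.17 mR/h.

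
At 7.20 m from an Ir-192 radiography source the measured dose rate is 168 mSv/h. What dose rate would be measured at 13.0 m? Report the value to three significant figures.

Intensity scales as (d₁/d₂)², so scaling from 7.20 m to 13.0 m:
168 × (7.20/13.0)² = 168 × 0.3067 = 51.53 mSv/h.

51.5 mSv/h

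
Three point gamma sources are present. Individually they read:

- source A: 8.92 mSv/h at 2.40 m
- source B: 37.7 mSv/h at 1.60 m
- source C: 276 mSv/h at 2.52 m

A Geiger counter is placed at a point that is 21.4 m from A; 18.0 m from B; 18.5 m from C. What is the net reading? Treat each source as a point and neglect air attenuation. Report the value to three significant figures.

Each source contributes Iᵢ·(dᵢ/rᵢ)²; contributions add.
A: 8.92 × (2.40/21.4)² = 0.1122 mSv/h
B: 37.7 × (1.60/18.0)² = 0.2979 mSv/h
C: 276 × (2.52/18.5)² = 5.121 mSv/h
Total = 0.1122 + 0.2979 + 5.121 = 5.531 mSv/h.

5.53 mSv/h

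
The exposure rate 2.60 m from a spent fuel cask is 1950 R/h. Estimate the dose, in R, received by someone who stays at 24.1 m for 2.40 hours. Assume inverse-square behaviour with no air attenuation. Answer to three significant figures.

54.5 R

By the inverse-square law, rate at 24.1 m:
1950 × (2.60/24.1)² = 1950 × 0.01164 = 22.70 R/h.
Dose = rate × time = 22.70 R/h × 2.400 h = 54.48 R.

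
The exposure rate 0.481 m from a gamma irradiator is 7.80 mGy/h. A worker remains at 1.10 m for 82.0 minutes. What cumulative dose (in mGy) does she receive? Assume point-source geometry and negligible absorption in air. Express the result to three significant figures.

2.04 mGy

Since intensity falls as 1/r², rate at 1.10 m:
(0.481/1.10)² = 0.1912, so 7.80 × 0.1912 = 1.491 mGy/h.
Dose = rate × time = 1.491 mGy/h × 1.367 h = 2.038 mGy.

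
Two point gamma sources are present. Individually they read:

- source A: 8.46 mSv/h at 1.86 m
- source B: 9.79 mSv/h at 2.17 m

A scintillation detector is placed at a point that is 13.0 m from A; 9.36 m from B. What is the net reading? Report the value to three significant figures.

0.699 mSv/h

By superposition, sum each source's inverse-square contribution:
A: 8.46 × (1.86/13.0)² = 0.1732 mSv/h
B: 9.79 × (2.17/9.36)² = 0.5262 mSv/h
Total = 0.1732 + 0.5262 = 0.6994 mSv/h.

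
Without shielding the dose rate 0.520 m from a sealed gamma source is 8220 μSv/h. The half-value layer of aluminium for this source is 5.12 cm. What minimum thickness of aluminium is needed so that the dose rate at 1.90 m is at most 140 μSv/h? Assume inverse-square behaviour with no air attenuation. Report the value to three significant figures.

10.9 cm

At 1.90 m, distance alone gives (0.520/1.90)² = 0.07490, so 8220 × 0.07490 = 615.7 μSv/h.
Further attenuation needed: 615.7/140 = 4.398.
n = log₂(4.398) = 2.137 half-value layers.
Thickness = 2.137 × 5.12 cm = 10.94 cm.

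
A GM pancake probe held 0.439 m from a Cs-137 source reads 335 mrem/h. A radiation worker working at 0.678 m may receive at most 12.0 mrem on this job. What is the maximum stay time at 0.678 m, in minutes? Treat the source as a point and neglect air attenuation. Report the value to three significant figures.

By the inverse-square law, rate at 0.678 m:
(0.439/0.678)² = 0.4192, so 335 × 0.4192 = 140.4 mrem/h.
Stay time = 12.0 mrem ÷ 140.4 mrem/h = 0.08547 h = 5.128 min.

5.13 min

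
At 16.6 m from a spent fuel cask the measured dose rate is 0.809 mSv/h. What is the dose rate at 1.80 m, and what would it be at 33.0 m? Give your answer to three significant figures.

68.8 mSv/h; 0.205 mSv/h

Applying the 1/r² law,
At 1.80 m: (16.6/1.80)² = 85.05, so 0.809 × 85.05 = 68.81 mSv/h
At 33.0 m: 68.81 × (1.80/33.0)² = 68.81 × 0.002975 = 0.2047 mSv/h.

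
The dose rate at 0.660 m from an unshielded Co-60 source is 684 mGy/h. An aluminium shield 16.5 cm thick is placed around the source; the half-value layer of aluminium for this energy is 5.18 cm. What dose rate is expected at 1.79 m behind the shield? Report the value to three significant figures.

10.2 mGy/h

Distance alone: 684 × (0.660/1.79)² = 684 × 0.1360 = 93.02 mGy/h.
Shield: 16.5/5.18 = 3.185 half-value layers → attenuation 2^(−3.185) = 0.1100.
Combined: 93.02 × 0.1100 = 10.23 mGy/h.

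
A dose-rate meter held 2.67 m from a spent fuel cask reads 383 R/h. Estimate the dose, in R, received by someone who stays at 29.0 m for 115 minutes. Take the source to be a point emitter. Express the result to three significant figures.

6.22 R

By the inverse-square law, rate at 29.0 m:
383 × (2.67/29.0)² = 383 × 0.008477 = 3.247 R/h.
Dose = rate × time = 3.247 R/h × 1.917 h = 6.224 R.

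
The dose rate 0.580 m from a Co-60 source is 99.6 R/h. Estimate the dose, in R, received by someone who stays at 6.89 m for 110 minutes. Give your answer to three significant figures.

1.29 R

By the inverse-square law, rate at 6.89 m:
99.6 × (0.580/6.89)² = 99.6 × 0.007086 = 0.7058 R/h.
Dose = rate × time = 0.7058 R/h × 1.833 h = 1.294 R.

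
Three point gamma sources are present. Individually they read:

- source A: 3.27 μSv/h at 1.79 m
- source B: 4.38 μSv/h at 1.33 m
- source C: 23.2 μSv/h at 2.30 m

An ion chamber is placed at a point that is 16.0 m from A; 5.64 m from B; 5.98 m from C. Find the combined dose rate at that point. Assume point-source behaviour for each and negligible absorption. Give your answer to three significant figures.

3.72 μSv/h

By superposition, sum each source's inverse-square contribution:
A: 3.27 × (1.79/16.0)² = 0.04093 μSv/h
B: 4.38 × (1.33/5.64)² = 0.2436 μSv/h
C: 23.2 × (2.30/5.98)² = 3.432 μSv/h
Total = 0.04093 + 0.2436 + 3.432 = 3.717 μSv/h.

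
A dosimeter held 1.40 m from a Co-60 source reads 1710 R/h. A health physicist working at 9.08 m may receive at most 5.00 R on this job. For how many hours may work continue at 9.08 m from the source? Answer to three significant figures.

Applying the 1/r² law, rate at 9.08 m:
1710 × (1.40/9.08)² = 1710 × 0.02377 = 40.65 R/h.
Stay time = 5.00 R ÷ 40.65 R/h = 0.1230 h.

0.123 h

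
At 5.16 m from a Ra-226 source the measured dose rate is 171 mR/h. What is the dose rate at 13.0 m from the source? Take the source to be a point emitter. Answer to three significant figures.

26.9 mR/h

Using I₁d₁² = I₂d₂², scaling from 5.16 m to 13.0 m:
(5.16/13.0)² = 0.1575, so 171 × 0.1575 = 26.93 mR/h.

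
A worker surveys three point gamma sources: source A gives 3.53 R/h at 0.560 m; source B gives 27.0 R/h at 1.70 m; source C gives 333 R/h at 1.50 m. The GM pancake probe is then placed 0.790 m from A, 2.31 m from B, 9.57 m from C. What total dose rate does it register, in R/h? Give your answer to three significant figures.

24.6 R/h

By superposition, sum each source's inverse-square contribution:
A: 3.53 × (0.560/0.790)² = 1.774 R/h
B: 27.0 × (1.70/2.31)² = 14.62 R/h
C: 333 × (1.50/9.57)² = 8.181 R/h
Total = 1.774 + 14.62 + 8.181 = 24.57 R/h.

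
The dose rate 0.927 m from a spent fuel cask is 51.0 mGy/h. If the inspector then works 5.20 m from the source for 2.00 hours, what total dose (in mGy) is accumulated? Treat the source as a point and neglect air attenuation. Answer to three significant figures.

3.24 mGy

Using I₁d₁² = I₂d₂², rate at 5.20 m:
(0.927/5.20)² = 0.03178, so 51.0 × 0.03178 = 1.621 mGy/h.
Dose = rate × time = 1.621 mGy/h × 2.000 h = 3.242 mGy.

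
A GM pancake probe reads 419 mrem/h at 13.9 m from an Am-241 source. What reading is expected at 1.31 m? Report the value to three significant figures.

47200 mrem/h

Intensity scales as (d₁/d₂)², so the rate at 1.31 m is
419 × (13.9/1.31)² = 419 × 112.6 = 47180 mrem/h.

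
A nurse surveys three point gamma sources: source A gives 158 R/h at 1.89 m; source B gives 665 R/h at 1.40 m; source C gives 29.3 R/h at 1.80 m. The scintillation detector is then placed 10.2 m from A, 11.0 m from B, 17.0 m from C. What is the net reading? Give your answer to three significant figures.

16.5 R/h

By superposition, sum each source's inverse-square contribution:
A: 158 × (1.89/10.2)² = 5.425 R/h
B: 665 × (1.40/11.0)² = 10.77 R/h
C: 29.3 × (1.80/17.0)² = 0.3285 R/h
Total = 5.425 + 10.77 + 0.3285 = 16.52 R/h.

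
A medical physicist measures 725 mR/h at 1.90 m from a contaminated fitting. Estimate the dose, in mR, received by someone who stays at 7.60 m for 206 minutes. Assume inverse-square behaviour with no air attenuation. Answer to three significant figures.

Intensity scales as (d₁/d₂)², so rate at 7.60 m:
725 × (1.90/7.60)² = 725 × 0.06250 = 45.31 mR/h.
Dose = rate × time = 45.31 mR/h × 3.433 h = 155.5 mR.

156 mR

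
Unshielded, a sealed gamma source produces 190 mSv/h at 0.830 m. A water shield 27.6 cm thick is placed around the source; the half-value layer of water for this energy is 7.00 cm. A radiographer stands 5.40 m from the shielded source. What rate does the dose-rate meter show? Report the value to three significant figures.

0.292 mSv/h

Distance alone: (0.830/5.40)² = 0.02362, so 190 × 0.02362 = 4.488 mSv/h.
Shield: 27.6/7.00 = 3.943 half-value layers → attenuation 2^(−3.943) = 0.06502.
Combined: 4.488 × 0.06502 = 0.2918 mSv/h.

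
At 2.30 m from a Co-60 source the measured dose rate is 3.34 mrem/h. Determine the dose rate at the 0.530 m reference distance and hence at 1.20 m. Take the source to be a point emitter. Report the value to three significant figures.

62.9 mrem/h; 12.3 mrem/h

Applying the 1/r² law,
At 0.530 m: (2.30/0.530)² = 18.83, so 3.34 × 18.83 = 62.89 mrem/h
At 1.20 m: (0.530/1.20)² = 0.1951, so 62.89 × 0.1951 = 12.27 mrem/h.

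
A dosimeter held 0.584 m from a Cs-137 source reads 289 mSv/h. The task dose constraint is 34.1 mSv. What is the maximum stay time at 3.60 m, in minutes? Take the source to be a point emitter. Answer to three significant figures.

269 min

Applying the 1/r² law, rate at 3.60 m:
289 × (0.584/3.60)² = 289 × 0.02632 = 7.606 mSv/h.
Stay time = 34.1 mSv ÷ 7.606 mSv/h = 4.483 h = 269.0 min.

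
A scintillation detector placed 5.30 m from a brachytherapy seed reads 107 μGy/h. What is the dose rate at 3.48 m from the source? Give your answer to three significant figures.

Intensity scales as (d₁/d₂)², so scaling from 5.30 m to 3.48 m:
107 × (5.30/3.48)² = 107 × 2.319 = 248.1 μGy/h.

248 μGy/h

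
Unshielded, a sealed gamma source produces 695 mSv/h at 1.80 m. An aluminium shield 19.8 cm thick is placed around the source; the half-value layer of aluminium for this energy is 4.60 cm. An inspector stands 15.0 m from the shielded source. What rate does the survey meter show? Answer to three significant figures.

0.507 mSv/h

Distance alone: 695 × (1.80/15.0)² = 695 × 0.01440 = 10.01 mSv/h.
Shield: 19.8/4.60 = 4.304 half-value layers → attenuation 2^(−4.304) = 0.05063.
Combined: 10.01 × 0.05063 = 0.5068 mSv/h.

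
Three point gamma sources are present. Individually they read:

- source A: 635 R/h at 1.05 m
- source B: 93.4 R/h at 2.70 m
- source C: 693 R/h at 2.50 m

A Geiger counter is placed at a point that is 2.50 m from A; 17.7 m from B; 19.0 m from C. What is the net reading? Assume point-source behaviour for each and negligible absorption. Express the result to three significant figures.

By superposition, sum each source's inverse-square contribution:
A: 635 × (1.05/2.50)² = 112.0 R/h
B: 93.4 × (2.70/17.7)² = 2.173 R/h
C: 693 × (2.50/19.0)² = 12.00 R/h
Total = 112.0 + 2.173 + 12.00 = 126.2 R/h.

126 R/h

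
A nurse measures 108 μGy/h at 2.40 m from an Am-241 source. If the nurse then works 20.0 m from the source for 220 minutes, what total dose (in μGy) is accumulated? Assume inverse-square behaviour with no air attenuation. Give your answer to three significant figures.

Applying the 1/r² law, rate at 20.0 m:
(2.40/20.0)² = 0.01440, so 108 × 0.01440 = 1.555 μGy/h.
Dose = rate × time = 1.555 μGy/h × 3.667 h = 5.702 μGy.

5.70 μGy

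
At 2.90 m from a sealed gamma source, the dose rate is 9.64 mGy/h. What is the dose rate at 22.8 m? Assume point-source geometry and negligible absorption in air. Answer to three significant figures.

0.156 mGy/h

Using I₁d₁² = I₂d₂², the rate at 22.8 m is
(2.90/22.8)² = 0.01618, so 9.64 × 0.01618 = 0.1560 mGy/h.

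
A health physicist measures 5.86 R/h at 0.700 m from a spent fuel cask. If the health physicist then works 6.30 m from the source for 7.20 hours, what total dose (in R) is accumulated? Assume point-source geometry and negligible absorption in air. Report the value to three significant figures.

0.521 R

Intensity scales as (d₁/d₂)², so rate at 6.30 m:
5.86 × (0.700/6.30)² = 5.86 × 0.01235 = 0.07237 R/h.
Dose = rate × time = 0.07237 R/h × 7.200 h = 0.5211 R.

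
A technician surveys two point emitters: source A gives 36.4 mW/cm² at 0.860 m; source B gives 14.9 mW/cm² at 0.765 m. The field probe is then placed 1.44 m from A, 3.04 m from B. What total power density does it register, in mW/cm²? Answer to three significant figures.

13.9 mW/cm²

By superposition, sum each source's inverse-square contribution:
A: 36.4 × (0.860/1.44)² = 12.98 mW/cm²
B: 14.9 × (0.765/3.04)² = 0.9435 mW/cm²
Total = 12.98 + 0.9435 = 13.92 mW/cm².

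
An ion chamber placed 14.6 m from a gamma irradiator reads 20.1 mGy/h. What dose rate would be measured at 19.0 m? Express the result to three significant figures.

11.9 mGy/h

Intensity scales as (d₁/d₂)², so scaling from 14.6 m to 19.0 m:
(14.6/19.0)² = 0.5905, so 20.1 × 0.5905 = 11.87 mGy/h.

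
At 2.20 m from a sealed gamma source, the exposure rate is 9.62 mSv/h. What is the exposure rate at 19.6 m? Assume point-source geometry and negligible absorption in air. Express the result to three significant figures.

Intensity scales as (d₁/d₂)², so the rate at 19.6 m is
9.62 × (2.20/19.6)² = 9.62 × 0.01260 = 0.1212 mSv/h.

0.121 mSv/h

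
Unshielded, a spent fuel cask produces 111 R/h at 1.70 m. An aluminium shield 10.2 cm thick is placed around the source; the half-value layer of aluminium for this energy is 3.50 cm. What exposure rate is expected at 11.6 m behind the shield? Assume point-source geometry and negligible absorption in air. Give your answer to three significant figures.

0.316 R/h

Distance alone: 111 × (1.70/11.6)² = 111 × 0.02148 = 2.384 R/h.
Shield: 10.2/3.50 = 2.914 half-value layers → attenuation 2^(−2.914) = 0.1327.
Combined: 2.384 × 0.1327 = 0.3164 R/h.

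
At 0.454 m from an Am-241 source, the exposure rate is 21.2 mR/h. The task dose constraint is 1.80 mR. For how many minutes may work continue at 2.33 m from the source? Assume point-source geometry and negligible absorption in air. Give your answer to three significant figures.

134 min

By the inverse-square law, rate at 2.33 m:
(0.454/2.33)² = 0.03797, so 21.2 × 0.03797 = 0.8050 mR/h.
Stay time = 1.80 mR ÷ 0.8050 mR/h = 2.236 h = 134.2 min.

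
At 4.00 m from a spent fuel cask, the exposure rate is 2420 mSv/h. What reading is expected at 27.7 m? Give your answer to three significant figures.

50.5 mSv/h

Using I₁d₁² = I₂d₂², the rate at 27.7 m is
(4.00/27.7)² = 0.02085, so 2420 × 0.02085 = 50.46 mSv/h.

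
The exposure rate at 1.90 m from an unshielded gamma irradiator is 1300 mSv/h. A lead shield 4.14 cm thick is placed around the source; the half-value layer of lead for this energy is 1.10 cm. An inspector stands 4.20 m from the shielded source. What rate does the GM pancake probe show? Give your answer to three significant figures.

19.6 mSv/h

Distance alone: 1300 × (1.90/4.20)² = 1300 × 0.2046 = 266.0 mSv/h.
Shield: 4.14/1.10 = 3.764 half-value layers → attenuation 2^(−3.764) = 0.07361.
Combined: 266.0 × 0.07361 = 19.58 mSv/h.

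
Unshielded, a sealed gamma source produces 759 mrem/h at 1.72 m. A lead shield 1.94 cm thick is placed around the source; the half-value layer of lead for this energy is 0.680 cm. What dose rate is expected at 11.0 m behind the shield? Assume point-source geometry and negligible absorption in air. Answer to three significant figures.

2.57 mrem/h

Distance alone: (1.72/11.0)² = 0.02445, so 759 × 0.02445 = 18.56 mrem/h.
Shield: 1.94/0.680 = 2.853 half-value layers → attenuation 2^(−2.853) = 0.1384.
Combined: 18.56 × 0.1384 = 2.569 mrem/h.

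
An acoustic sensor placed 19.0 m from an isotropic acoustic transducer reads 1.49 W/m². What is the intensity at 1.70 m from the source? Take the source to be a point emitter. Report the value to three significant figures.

186 W/m²

Intensity scales as (d₁/d₂)², so scaling from 19.0 m to 1.70 m:
(19.0/1.70)² = 124.9, so 1.49 × 124.9 = 186.1 W/m².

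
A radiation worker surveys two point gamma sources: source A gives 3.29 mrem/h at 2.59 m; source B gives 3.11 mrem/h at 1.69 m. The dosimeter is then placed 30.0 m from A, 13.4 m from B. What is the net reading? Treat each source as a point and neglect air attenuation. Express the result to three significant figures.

By superposition, sum each source's inverse-square contribution:
A: 3.29 × (2.59/30.0)² = 0.02452 mrem/h
B: 3.11 × (1.69/13.4)² = 0.04947 mrem/h
Total = 0.02452 + 0.04947 = 0.07399 mrem/h.

0.0740 mrem/h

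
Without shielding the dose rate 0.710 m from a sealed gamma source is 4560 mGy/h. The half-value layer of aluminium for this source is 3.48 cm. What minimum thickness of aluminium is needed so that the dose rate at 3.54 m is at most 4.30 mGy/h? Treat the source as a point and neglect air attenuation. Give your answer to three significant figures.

18.8 cm

At 3.54 m, distance alone gives 4560 × (0.710/3.54)² = 4560 × 0.04023 = 183.4 mGy/h.
Further attenuation needed: 183.4/4.30 = 42.65.
n = log₂(42.65) = 5.414 half-value layers.
Thickness = 5.414 × 3.48 cm = 18.84 cm.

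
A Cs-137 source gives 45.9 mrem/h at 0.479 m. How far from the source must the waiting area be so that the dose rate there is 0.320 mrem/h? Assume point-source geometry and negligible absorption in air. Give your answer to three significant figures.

By the inverse-square law, d₂ = d₁·√(I₁/I₂).
I₁/I₂ = 45.9/0.320 = 143.4, so d₂ = 0.479 × √143.4 = 5.736 m.

5.74 m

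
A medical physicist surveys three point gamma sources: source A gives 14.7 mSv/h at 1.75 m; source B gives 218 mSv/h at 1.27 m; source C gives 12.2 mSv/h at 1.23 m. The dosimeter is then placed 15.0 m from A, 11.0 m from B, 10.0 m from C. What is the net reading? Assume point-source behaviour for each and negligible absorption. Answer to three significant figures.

By superposition, sum each source's inverse-square contribution:
A: 14.7 × (1.75/15.0)² = 0.2001 mSv/h
B: 218 × (1.27/11.0)² = 2.906 mSv/h
C: 12.2 × (1.23/10.0)² = 0.1846 mSv/h
Total = 0.2001 + 2.906 + 0.1846 = 3.291 mSv/h.

3.29 mSv/h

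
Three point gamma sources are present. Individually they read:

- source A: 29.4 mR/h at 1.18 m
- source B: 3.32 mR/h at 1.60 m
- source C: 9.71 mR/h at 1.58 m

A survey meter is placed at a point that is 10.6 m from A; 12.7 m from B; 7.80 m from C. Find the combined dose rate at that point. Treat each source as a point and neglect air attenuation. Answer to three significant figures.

0.815 mR/h

By superposition, sum each source's inverse-square contribution:
A: 29.4 × (1.18/10.6)² = 0.3643 mR/h
B: 3.32 × (1.60/12.7)² = 0.05270 mR/h
C: 9.71 × (1.58/7.80)² = 0.3984 mR/h
Total = 0.3643 + 0.05270 + 0.3984 = 0.8154 mR/h.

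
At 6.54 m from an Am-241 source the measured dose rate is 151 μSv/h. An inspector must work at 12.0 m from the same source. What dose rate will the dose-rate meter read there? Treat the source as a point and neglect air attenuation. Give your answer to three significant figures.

Intensity scales as (d₁/d₂)², so scaling from 6.54 m to 12.0 m:
151 × (6.54/12.0)² = 151 × 0.2970 = 44.85 μSv/h.

44.9 μSv/h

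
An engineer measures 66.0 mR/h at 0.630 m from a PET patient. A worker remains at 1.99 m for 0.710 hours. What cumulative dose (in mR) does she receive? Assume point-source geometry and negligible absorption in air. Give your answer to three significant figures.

4.70 mR

Applying the 1/r² law, rate at 1.99 m:
66.0 × (0.630/1.99)² = 66.0 × 0.1002 = 6.613 mR/h.
Dose = rate × time = 6.613 mR/h × 0.7100 h = 4.695 mR.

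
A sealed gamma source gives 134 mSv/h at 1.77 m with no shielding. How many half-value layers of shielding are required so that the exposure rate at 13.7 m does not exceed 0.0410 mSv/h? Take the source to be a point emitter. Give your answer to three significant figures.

At 13.7 m, distance alone gives 134 × (1.77/13.7)² = 134 × 0.01669 = 2.236 mSv/h.
Further attenuation needed: 2.236/0.0410 = 54.54.
n = log₂(54.54) = 5.769 half-value layers.

5.77 half-value layers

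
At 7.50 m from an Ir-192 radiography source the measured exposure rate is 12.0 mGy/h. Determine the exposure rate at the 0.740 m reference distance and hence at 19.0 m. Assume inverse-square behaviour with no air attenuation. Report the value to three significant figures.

Since intensity falls as 1/r²,
At 0.740 m: (7.50/0.740)² = 102.7, so 12.0 × 102.7 = 1232 mGy/h
At 19.0 m: (0.740/19.0)² = 0.001517, so 1232 × 0.001517 = 1.869 mGy/h.

1230 mGy/h; 1.87 mGy/h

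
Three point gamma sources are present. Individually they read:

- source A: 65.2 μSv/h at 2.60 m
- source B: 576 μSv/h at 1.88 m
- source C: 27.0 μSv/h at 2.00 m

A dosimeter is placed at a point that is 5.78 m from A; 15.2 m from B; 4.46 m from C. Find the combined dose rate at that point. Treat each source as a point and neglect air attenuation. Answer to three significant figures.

Each source contributes Iᵢ·(dᵢ/rᵢ)²; contributions add.
A: 65.2 × (2.60/5.78)² = 13.19 μSv/h
B: 576 × (1.88/15.2)² = 8.812 μSv/h
C: 27.0 × (2.00/4.46)² = 5.429 μSv/h
Total = 13.19 + 8.812 + 5.429 = 27.43 μSv/h.

27.4 μSv/h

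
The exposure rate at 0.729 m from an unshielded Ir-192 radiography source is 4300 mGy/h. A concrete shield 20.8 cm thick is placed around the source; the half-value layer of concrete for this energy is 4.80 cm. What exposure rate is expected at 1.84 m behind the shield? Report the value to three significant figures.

33.5 mGy/h

Distance alone: 4300 × (0.729/1.84)² = 4300 × 0.1570 = 675.1 mGy/h.
Shield: 20.8/4.80 = 4.333 half-value layers → attenuation 2^(−4.333) = 0.04962.
Combined: 675.1 × 0.04962 = 33.50 mGy/h.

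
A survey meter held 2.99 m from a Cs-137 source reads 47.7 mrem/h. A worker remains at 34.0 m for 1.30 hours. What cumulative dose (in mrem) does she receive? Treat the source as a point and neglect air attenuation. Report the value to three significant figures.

0.480 mrem

Since intensity falls as 1/r², rate at 34.0 m:
47.7 × (2.99/34.0)² = 47.7 × 0.007734 = 0.3689 mrem/h.
Dose = rate × time = 0.3689 mrem/h × 1.300 h = 0.4796 mrem.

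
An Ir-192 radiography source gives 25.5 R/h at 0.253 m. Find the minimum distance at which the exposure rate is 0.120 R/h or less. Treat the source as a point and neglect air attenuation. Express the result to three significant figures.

Applying the 1/r² law, d₂ = d₁·√(I₁/I₂).
I₁/I₂ = 25.5/0.120 = 212.5, so d₂ = 0.253 × √212.5 = 3.688 m.

3.69 m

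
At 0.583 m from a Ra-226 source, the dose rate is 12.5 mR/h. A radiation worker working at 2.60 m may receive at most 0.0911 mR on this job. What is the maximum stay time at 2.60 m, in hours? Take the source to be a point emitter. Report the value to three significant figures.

0.145 h

Using I₁d₁² = I₂d₂², rate at 2.60 m:
12.5 × (0.583/2.60)² = 12.5 × 0.05028 = 0.6285 mR/h.
Stay time = 0.0911 mR ÷ 0.6285 mR/h = 0.1449 h.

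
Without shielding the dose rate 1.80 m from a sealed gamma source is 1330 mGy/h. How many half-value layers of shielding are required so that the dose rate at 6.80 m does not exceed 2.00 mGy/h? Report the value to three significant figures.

At 6.80 m, distance alone gives 1330 × (1.80/6.80)² = 1330 × 0.07007 = 93.19 mGy/h.
Further attenuation needed: 93.19/2.00 = 46.59.
n = log₂(46.59) = 5.542 half-value layers.

5.54 half-value layers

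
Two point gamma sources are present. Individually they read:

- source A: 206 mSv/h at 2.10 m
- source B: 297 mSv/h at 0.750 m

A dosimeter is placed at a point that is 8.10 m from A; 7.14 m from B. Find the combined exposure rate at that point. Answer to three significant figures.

17.1 mSv/h

Each source contributes Iᵢ·(dᵢ/rᵢ)²; contributions add.
A: 206 × (2.10/8.10)² = 13.85 mSv/h
B: 297 × (0.750/7.14)² = 3.277 mSv/h
Total = 13.85 + 3.277 = 17.13 mSv/h.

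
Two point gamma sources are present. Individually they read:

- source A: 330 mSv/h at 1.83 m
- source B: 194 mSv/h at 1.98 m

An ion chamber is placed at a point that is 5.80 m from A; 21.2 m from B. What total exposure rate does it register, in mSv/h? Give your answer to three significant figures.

By superposition, sum each source's inverse-square contribution:
A: 330 × (1.83/5.80)² = 32.85 mSv/h
B: 194 × (1.98/21.2)² = 1.692 mSv/h
Total = 32.85 + 1.692 = 34.54 mSv/h.

34.5 mSv/h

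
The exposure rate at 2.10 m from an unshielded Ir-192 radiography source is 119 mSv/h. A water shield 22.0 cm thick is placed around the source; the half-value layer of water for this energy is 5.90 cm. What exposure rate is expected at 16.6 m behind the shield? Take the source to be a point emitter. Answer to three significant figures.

Distance alone: 119 × (2.10/16.6)² = 119 × 0.01600 = 1.904 mSv/h.
Shield: 22.0/5.90 = 3.729 half-value layers → attenuation 2^(−3.729) = 0.07542.
Combined: 1.904 × 0.07542 = 0.1436 mSv/h.

0.144 mSv/h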